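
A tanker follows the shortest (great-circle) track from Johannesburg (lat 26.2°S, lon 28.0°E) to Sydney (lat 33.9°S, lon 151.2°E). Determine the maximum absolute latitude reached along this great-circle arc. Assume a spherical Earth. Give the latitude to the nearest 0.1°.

≈ 50.8°S

The great circle lies in the plane with unit normal n̂ = (p₁ × p₂)/|p₁ × p₂|.
Here n̂_z ≈ +0.631; the vertex latitude is φ_max = arccos|n̂_z| ≈ 50.8°.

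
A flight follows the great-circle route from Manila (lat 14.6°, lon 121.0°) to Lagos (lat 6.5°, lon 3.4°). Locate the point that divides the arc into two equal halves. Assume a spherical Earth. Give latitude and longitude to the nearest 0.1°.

The haversine formula gives a central angle δ ≈ 2.001 rad (114.6°) between the endpoints.
Interpolate at f = 1/2 with slerp weights a = sin((1−f)δ)/sin δ ≈ 0.926, b = sin(fδ)/sin δ ≈ 0.926.
p = a·p₁ + b·p₂ ≈ (0.457, 0.823, 0.338); φ = arcsin(p_z) ≈ 19.77°, λ = atan2(p_y, p_x) ≈ 60.95°.

≈ lat 19.8°, lon 61.0°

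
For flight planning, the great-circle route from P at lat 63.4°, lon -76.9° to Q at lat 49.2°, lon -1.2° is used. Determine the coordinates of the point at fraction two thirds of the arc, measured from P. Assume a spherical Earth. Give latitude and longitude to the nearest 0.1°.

≈ lat 58.5°, lon -18.7°

The haversine formula gives a central angle δ ≈ 0.724 rad (41.5°) between the endpoints.
Interpolate at f = 2/3 with slerp weights a = sin((1−f)δ)/sin δ ≈ 0.361, b = sin(fδ)/sin δ ≈ 0.701.
p = a·p₁ + b·p₂ ≈ (0.494, -0.167, 0.853); φ = arcsin(p_z) ≈ 58.55°, λ = atan2(p_y, p_x) ≈ -18.66°.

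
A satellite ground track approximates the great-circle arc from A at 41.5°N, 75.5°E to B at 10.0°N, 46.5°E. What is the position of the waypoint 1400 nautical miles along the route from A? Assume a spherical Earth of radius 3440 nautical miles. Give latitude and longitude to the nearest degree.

≈ 24°N, 57°E

The haversine formula gives a central angle δ ≈ 0.707 rad (40.5°) between the endpoints. The total great-circle distance is δ·R ≈ 0.707 × 3440 ≈ 2433 nmi, so the target fraction is f = 1400/2433 ≈ 0.575.
Interpolate at f ≈ 0.575 with slerp weights a = sin((1−f)δ)/sin δ ≈ 0.455, b = sin(fδ)/sin δ ≈ 0.609.
p = a·p₁ + b·p₂ ≈ (0.498, 0.765, 0.407); φ = arcsin(p_z) ≈ 24.04°, λ = atan2(p_y, p_x) ≈ 56.93°.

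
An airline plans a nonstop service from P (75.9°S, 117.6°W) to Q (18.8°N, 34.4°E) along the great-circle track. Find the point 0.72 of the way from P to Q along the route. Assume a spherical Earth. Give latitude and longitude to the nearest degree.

The haversine formula gives a central angle δ ≈ 2.113 rad (121.1°) between the endpoints.
Interpolate at f = 0.72 with slerp weights a = sin((1−f)δ)/sin δ ≈ 0.651, b = sin(fδ)/sin δ ≈ 1.166.
p = a·p₁ + b·p₂ ≈ (0.837, 0.483, -0.256); φ = arcsin(p_z) ≈ -14.82°, λ = atan2(p_y, p_x) ≈ 29.98°.

≈ (15°S, 30°E)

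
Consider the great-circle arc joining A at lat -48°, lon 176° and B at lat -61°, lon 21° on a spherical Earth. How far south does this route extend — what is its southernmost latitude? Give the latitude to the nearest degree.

The great circle lies in the plane with unit normal n̂ = (p₁ × p₂)/|p₁ × p₂|.
Here n̂_z ≈ -0.147; the vertex latitude is φ_max = arccos|n̂_z| ≈ 81.6°.
Check via Clairaut: cos φ_max = |cos φ₁| · sin C = cos(48.0°)·sin(167.3°) ≈ 0.147, again giving ≈ 81.6°.

≈ -82°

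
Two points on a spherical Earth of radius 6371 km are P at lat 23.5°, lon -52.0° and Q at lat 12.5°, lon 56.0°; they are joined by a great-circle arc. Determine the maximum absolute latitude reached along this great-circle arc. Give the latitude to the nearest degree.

≈ 30°

The great circle lies in the plane with unit normal n̂ = (p₁ × p₂)/|p₁ × p₂|.
Here n̂_z ≈ +0.867; the vertex latitude is φ_max = arccos|n̂_z| ≈ 29.8°.
Check via Clairaut: cos φ_max = |cos φ₁| · sin C = cos(23.5°)·sin(71.1°) ≈ 0.867, again giving ≈ 29.8°.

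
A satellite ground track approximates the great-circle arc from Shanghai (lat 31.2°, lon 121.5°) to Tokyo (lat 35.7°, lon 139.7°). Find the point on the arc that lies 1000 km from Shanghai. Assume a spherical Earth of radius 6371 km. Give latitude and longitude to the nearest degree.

From cos δ = sin φ₁ sin φ₂ + cos φ₁ cos φ₂ cos Δλ, the central angle is δ ≈ 0.276 rad (15.8°). The total great-circle distance is δ·R ≈ 0.276 × 6371 ≈ 1758 km, so the target fraction is f = 1000/1758 ≈ 0.569.
Interpolate at f ≈ 0.569 with slerp weights a = sin((1−f)δ)/sin δ ≈ 0.436, b = sin(fδ)/sin δ ≈ 0.574.
p = a·p₁ + b·p₂ ≈ (-0.550, 0.619, 0.560); φ = arcsin(p_z) ≈ 34.09°, λ = atan2(p_y, p_x) ≈ 131.62°.

≈ lat 34°, lon 132°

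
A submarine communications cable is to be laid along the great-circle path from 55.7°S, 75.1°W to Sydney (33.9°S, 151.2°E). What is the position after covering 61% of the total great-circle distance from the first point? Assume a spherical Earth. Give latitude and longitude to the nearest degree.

Write both endpoints as unit vectors p₁, p₂ with components (cos φ cos λ, cos φ sin λ, sin φ).
The central angle between the endpoints is δ = arccos(p₁·p₂) ≈ 1.433 rad (82.1°).
Interpolate at f = 0.61 with slerp weights a = sin((1−f)δ)/sin δ ≈ 0.535, b = sin(fδ)/sin δ ≈ 0.774.
p = a·p₁ + b·p₂ ≈ (-0.486, 0.018, -0.874); φ = arcsin(p_z) ≈ -60.93°, λ = atan2(p_y, p_x) ≈ 177.86°.

≈ 61°S, 178°E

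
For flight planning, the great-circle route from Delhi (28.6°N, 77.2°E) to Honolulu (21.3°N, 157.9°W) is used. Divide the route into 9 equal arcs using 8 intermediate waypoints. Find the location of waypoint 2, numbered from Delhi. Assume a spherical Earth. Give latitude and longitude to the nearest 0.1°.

≈ (40.6°N, 102.3°E)

Convert each endpoint to a unit vector on the sphere (x = cos φ cos λ, y = cos φ sin λ, z = sin φ).
The central angle between the endpoints is δ = arccos(p₁·p₂) ≈ 1.869 rad (107.1°).
Interpolate at f = 2/9 with slerp weights a = sin((1−f)δ)/sin δ ≈ 1.039, b = sin(fδ)/sin δ ≈ 0.422.
p = a·p₁ + b·p₂ ≈ (-0.162, 0.742, 0.651); φ = arcsin(p_z) ≈ 40.60°, λ = atan2(p_y, p_x) ≈ 102.35°.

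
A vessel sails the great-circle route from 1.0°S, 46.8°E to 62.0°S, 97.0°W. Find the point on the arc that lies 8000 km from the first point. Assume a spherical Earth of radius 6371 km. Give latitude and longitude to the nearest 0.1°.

Convert each endpoint to a unit vector on the sphere (x = cos φ cos λ, y = cos φ sin λ, z = sin φ).
The central angle between the endpoints is δ = arccos(p₁·p₂) ≈ 1.943 rad (111.3°). The total great-circle distance is δ·R ≈ 1.943 × 6371 ≈ 12377 km, so the target fraction is f = 8000/12377 ≈ 0.646.
Interpolate at f ≈ 0.646 with slerp weights a = sin((1−f)δ)/sin δ ≈ 0.681, b = sin(fδ)/sin δ ≈ 1.021.
p = a·p₁ + b·p₂ ≈ (0.408, 0.021, -0.913); φ = arcsin(p_z) ≈ -65.92°, λ = atan2(p_y, p_x) ≈ 2.90°.

≈ 65.9°S, 2.9°E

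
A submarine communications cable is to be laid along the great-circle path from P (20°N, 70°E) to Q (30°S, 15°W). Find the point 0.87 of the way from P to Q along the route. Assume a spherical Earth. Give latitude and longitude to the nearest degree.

Write both endpoints as unit vectors p₁, p₂ with components (cos φ cos λ, cos φ sin λ, sin φ).
The central angle between the endpoints is δ = arccos(p₁·p₂) ≈ 1.671 rad (95.7°).
Interpolate at f = 0.87 with slerp weights a = sin((1−f)δ)/sin δ ≈ 0.217, b = sin(fδ)/sin δ ≈ 0.998.
p = a·p₁ + b·p₂ ≈ (0.905, -0.032, -0.425); φ = arcsin(p_z) ≈ -25.15°, λ = atan2(p_y, p_x) ≈ -2.05°.

≈ (25°S, 2°W)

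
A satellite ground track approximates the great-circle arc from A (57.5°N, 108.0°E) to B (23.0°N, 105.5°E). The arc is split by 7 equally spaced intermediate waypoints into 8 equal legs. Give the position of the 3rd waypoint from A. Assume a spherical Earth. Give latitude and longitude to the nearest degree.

≈ (45°N, 107°E)

Convert each endpoint to a unit vector on the sphere (x = cos φ cos λ, y = cos φ sin λ, z = sin φ).
The central angle between the endpoints is δ = arccos(p₁·p₂) ≈ 0.603 rad (34.5°).
Interpolate at f = 3/8 with slerp weights a = sin((1−f)δ)/sin δ ≈ 0.649, b = sin(fδ)/sin δ ≈ 0.395.
p = a·p₁ + b·p₂ ≈ (-0.205, 0.682, 0.702); φ = arcsin(p_z) ≈ 44.57°, λ = atan2(p_y, p_x) ≈ 106.72°.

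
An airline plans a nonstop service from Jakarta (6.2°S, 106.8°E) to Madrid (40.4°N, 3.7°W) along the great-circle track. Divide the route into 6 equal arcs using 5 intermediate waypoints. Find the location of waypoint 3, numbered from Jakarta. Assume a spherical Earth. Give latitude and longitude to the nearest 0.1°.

Write both endpoints as unit vectors p₁, p₂ with components (cos φ cos λ, cos φ sin λ, sin φ).
The central angle between the endpoints is δ = arccos(p₁·p₂) ≈ 1.913 rad (109.6°).
Interpolate at f = 3/6 with slerp weights a = sin((1−f)δ)/sin δ ≈ 0.867, b = sin(fδ)/sin δ ≈ 0.867.
p = a·p₁ + b·p₂ ≈ (0.410, 0.783, 0.468); φ = arcsin(p_z) ≈ 27.93°, λ = atan2(p_y, p_x) ≈ 62.36°.

≈ 27.9°N, 62.4°E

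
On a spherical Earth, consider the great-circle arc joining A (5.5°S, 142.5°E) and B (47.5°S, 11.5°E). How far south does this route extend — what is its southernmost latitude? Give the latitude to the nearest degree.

≈ 57°S

The great circle lies in the plane with unit normal n̂ = (p₁ × p₂)/|p₁ × p₂|.
Here n̂_z ≈ -0.546; the vertex latitude is φ_max = arccos|n̂_z| ≈ 56.9°.
Check via Clairaut: cos φ_max = |cos φ₁| · sin C = cos(5.5°)·sin(146.7°) ≈ 0.546, again giving ≈ 56.9°.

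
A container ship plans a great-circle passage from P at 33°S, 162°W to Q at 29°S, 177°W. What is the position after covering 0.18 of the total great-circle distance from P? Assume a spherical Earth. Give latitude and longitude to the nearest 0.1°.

≈ 32.4°S, 164.8°W

From cos δ = sin φ₁ sin φ₂ + cos φ₁ cos φ₂ cos Δλ, the central angle is δ ≈ 0.235 rad (13.5°).
Interpolate at f = 0.18 with slerp weights a = sin((1−f)δ)/sin δ ≈ 0.822, b = sin(fδ)/sin δ ≈ 0.182.
p = a·p₁ + b·p₂ ≈ (-0.815, -0.221, -0.536); φ = arcsin(p_z) ≈ -32.41°, λ = atan2(p_y, p_x) ≈ -164.79°.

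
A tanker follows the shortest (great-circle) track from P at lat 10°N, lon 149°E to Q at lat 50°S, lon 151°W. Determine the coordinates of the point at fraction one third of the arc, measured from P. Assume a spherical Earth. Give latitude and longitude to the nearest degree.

≈ lat 12°S, lon 164°E

Convert each endpoint to a unit vector on the sphere (x = cos φ cos λ, y = cos φ sin λ, z = sin φ).
The central angle between the endpoints is δ = arccos(p₁·p₂) ≈ 1.386 rad (79.4°).
Interpolate at f = 1/3 with slerp weights a = sin((1−f)δ)/sin δ ≈ 0.812, b = sin(fδ)/sin δ ≈ 0.454.
p = a·p₁ + b·p₂ ≈ (-0.940, 0.270, -0.206); φ = arcsin(p_z) ≈ -11.91°, λ = atan2(p_y, p_x) ≈ 163.95°.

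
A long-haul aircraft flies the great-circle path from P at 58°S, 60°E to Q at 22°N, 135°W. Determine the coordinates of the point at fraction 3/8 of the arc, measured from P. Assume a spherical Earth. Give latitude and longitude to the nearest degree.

The haversine formula gives a central angle δ ≈ 2.485 rad (142.4°) between the endpoints.
Interpolate at f = 3/8 with slerp weights a = sin((1−f)δ)/sin δ ≈ 1.639, b = sin(fδ)/sin δ ≈ 1.316.
p = a·p₁ + b·p₂ ≈ (-0.428, -0.111, -0.897); φ = arcsin(p_z) ≈ -63.74°, λ = atan2(p_y, p_x) ≈ -165.53°.

≈ 64°S, 166°W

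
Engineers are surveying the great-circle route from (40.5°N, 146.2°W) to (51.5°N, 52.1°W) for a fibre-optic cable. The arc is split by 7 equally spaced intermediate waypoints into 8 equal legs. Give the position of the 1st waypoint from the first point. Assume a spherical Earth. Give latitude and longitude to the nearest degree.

Write both endpoints as unit vectors p₁, p₂ with components (cos φ cos λ, cos φ sin λ, sin φ).
The central angle between the endpoints is δ = arccos(p₁·p₂) ≈ 1.076 rad (61.7°).
Interpolate at f = 1/8 with slerp weights a = sin((1−f)δ)/sin δ ≈ 0.919, b = sin(fδ)/sin δ ≈ 0.152.
p = a·p₁ + b·p₂ ≈ (-0.522, -0.463, 0.716); φ = arcsin(p_z) ≈ 45.72°, λ = atan2(p_y, p_x) ≈ -138.41°.

≈ (46°N, 138°W)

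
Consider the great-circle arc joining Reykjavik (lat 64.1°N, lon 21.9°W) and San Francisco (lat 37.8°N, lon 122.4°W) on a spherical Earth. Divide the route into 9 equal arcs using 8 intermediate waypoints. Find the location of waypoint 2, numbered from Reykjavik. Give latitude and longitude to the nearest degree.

Convert each endpoint to a unit vector on the sphere (x = cos φ cos λ, y = cos φ sin λ, z = sin φ).
The central angle between the endpoints is δ = arccos(p₁·p₂) ≈ 1.060 rad (60.8°).
Interpolate at f = 2/9 with slerp weights a = sin((1−f)δ)/sin δ ≈ 0.842, b = sin(fδ)/sin δ ≈ 0.268.
p = a·p₁ + b·p₂ ≈ (0.228, -0.316, 0.921); φ = arcsin(p_z) ≈ 67.09°, λ = atan2(p_y, p_x) ≈ -54.18°.

≈ lat 67°N, lon 54°W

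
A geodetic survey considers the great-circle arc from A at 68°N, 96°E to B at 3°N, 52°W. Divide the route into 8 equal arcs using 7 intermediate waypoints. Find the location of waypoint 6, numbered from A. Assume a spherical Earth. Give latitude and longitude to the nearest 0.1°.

≈ 28.8°N, 46.0°W

The haversine formula gives a central angle δ ≈ 1.843 rad (105.6°) between the endpoints.
Interpolate at f = 6/8 with slerp weights a = sin((1−f)δ)/sin δ ≈ 0.462, b = sin(fδ)/sin δ ≈ 1.020.
p = a·p₁ + b·p₂ ≈ (0.609, -0.631, 0.481); φ = arcsin(p_z) ≈ 28.77°, λ = atan2(p_y, p_x) ≈ -46.00°.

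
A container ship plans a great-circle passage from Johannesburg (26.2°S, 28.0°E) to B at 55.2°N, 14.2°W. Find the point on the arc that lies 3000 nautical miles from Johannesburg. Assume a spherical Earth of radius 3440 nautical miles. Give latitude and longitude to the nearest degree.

From cos δ = sin φ₁ sin φ₂ + cos φ₁ cos φ₂ cos Δλ, the central angle is δ ≈ 1.554 rad (89.0°). The total great-circle distance is δ·R ≈ 1.554 × 3440 ≈ 5346 nmi, so the target fraction is f = 3000/5346 ≈ 0.561.
Interpolate at f ≈ 0.561 with slerp weights a = sin((1−f)δ)/sin δ ≈ 0.630, b = sin(fδ)/sin δ ≈ 0.766.
p = a·p₁ + b·p₂ ≈ (0.923, 0.158, 0.351); φ = arcsin(p_z) ≈ 20.52°, λ = atan2(p_y, p_x) ≈ 9.73°.

≈ 21°N, 10°E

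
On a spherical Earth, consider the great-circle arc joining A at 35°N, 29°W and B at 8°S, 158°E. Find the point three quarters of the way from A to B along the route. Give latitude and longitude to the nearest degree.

≈ 29°N, 167°E

Convert each endpoint to a unit vector on the sphere (x = cos φ cos λ, y = cos φ sin λ, z = sin φ).
The central angle between the endpoints is δ = arccos(p₁·p₂) ≈ 2.657 rad (152.2°).
Interpolate at f = 3/4 with slerp weights a = sin((1−f)δ)/sin δ ≈ 1.324, b = sin(fδ)/sin δ ≈ 1.959.
p = a·p₁ + b·p₂ ≈ (-0.850, 0.201, 0.487); φ = arcsin(p_z) ≈ 29.13°, λ = atan2(p_y, p_x) ≈ 166.70°.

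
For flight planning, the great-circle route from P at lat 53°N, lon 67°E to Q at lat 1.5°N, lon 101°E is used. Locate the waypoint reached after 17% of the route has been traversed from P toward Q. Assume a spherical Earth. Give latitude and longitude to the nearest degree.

≈ lat 45°N, lon 76°E

Convert each endpoint to a unit vector on the sphere (x = cos φ cos λ, y = cos φ sin λ, z = sin φ).
The central angle between the endpoints is δ = arccos(p₁·p₂) ≈ 1.024 rad (58.7°).
Interpolate at f = 0.17 with slerp weights a = sin((1−f)δ)/sin δ ≈ 0.879, b = sin(fδ)/sin δ ≈ 0.203.
p = a·p₁ + b·p₂ ≈ (0.168, 0.686, 0.708); φ = arcsin(p_z) ≈ 45.05°, λ = atan2(p_y, p_x) ≈ 76.23°.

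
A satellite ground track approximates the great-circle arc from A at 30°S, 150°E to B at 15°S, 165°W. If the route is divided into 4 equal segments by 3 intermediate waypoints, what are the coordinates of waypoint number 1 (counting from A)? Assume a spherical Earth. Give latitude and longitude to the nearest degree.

≈ 28°S, 162°E

Write both endpoints as unit vectors p₁, p₂ with components (cos φ cos λ, cos φ sin λ, sin φ).
The central angle between the endpoints is δ = arccos(p₁·p₂) ≈ 0.766 rad (43.9°).
Interpolate at f = 1/4 with slerp weights a = sin((1−f)δ)/sin δ ≈ 0.784, b = sin(fδ)/sin δ ≈ 0.275.
p = a·p₁ + b·p₂ ≈ (-0.844, 0.271, -0.463); φ = arcsin(p_z) ≈ -27.58°, λ = atan2(p_y, p_x) ≈ 162.21°.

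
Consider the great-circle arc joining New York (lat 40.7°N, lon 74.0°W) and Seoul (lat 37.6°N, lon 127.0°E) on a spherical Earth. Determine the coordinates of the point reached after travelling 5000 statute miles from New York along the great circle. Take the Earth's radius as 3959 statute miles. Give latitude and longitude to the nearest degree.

≈ lat 63°N, lon 143°E

Write both endpoints as unit vectors p₁, p₂ with components (cos φ cos λ, cos φ sin λ, sin φ).
The central angle between the endpoints is δ = arccos(p₁·p₂) ≈ 1.734 rad (99.4°). The total great-circle distance is δ·R ≈ 1.734 × 3959 ≈ 6867 mi, so the target fraction is f = 5000/6867 ≈ 0.728.
Interpolate at f ≈ 0.728 with slerp weights a = sin((1−f)δ)/sin δ ≈ 0.460, b = sin(fδ)/sin δ ≈ 0.966.
p = a·p₁ + b·p₂ ≈ (-0.364, 0.276, 0.890); φ = arcsin(p_z) ≈ 62.81°, λ = atan2(p_y, p_x) ≈ 142.89°.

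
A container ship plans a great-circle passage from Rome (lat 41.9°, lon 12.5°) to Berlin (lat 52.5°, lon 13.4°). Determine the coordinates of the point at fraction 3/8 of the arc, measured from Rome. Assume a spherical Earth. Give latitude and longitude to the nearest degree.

≈ lat 46°, lon 13°

The haversine formula gives a central angle δ ≈ 0.185 rad (10.6°) between the endpoints.
Interpolate at f = 3/8 with slerp weights a = sin((1−f)δ)/sin δ ≈ 0.627, b = sin(fδ)/sin δ ≈ 0.377.
p = a·p₁ + b·p₂ ≈ (0.679, 0.154, 0.718); φ = arcsin(p_z) ≈ 45.88°, λ = atan2(p_y, p_x) ≈ 12.80°.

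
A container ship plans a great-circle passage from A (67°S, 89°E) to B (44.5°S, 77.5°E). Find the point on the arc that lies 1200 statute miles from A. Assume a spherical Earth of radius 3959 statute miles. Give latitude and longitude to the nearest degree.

The haversine formula gives a central angle δ ≈ 0.407 rad (23.3°) between the endpoints. The total great-circle distance is δ·R ≈ 0.407 × 3959 ≈ 1612 mi, so the target fraction is f = 1200/1612 ≈ 0.745.
Interpolate at f ≈ 0.745 with slerp weights a = sin((1−f)δ)/sin δ ≈ 0.262, b = sin(fδ)/sin δ ≈ 0.754.
p = a·p₁ + b·p₂ ≈ (0.118, 0.627, -0.770); φ = arcsin(p_z) ≈ -50.33°, λ = atan2(p_y, p_x) ≈ 79.33°.

≈ (50°S, 79°E)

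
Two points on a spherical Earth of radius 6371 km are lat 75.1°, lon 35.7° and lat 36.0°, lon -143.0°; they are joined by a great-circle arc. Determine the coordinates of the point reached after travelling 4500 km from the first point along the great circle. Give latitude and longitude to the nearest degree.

≈ lat 64°, lon -143°

Write both endpoints as unit vectors p₁, p₂ with components (cos φ cos λ, cos φ sin λ, sin φ).
The central angle between the endpoints is δ = arccos(p₁·p₂) ≈ 1.202 rad (68.9°). The total great-circle distance is δ·R ≈ 1.202 × 6371 ≈ 7661 km, so the target fraction is f = 4500/7661 ≈ 0.587.
Interpolate at f ≈ 0.587 with slerp weights a = sin((1−f)δ)/sin δ ≈ 0.510, b = sin(fδ)/sin δ ≈ 0.696.
p = a·p₁ + b·p₂ ≈ (-0.343, -0.262, 0.902); φ = arcsin(p_z) ≈ 64.43°, λ = atan2(p_y, p_x) ≈ -142.60°.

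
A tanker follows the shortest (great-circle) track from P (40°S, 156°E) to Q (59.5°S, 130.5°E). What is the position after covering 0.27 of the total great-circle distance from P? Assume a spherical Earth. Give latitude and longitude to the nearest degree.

≈ (46°S, 151°E)

Write both endpoints as unit vectors p₁, p₂ with components (cos φ cos λ, cos φ sin λ, sin φ).
The central angle between the endpoints is δ = arccos(p₁·p₂) ≈ 0.440 rad (25.2°).
Interpolate at f = 0.27 with slerp weights a = sin((1−f)δ)/sin δ ≈ 0.741, b = sin(fδ)/sin δ ≈ 0.278.
p = a·p₁ + b·p₂ ≈ (-0.610, 0.338, -0.716); φ = arcsin(p_z) ≈ -45.74°, λ = atan2(p_y, p_x) ≈ 151.00°.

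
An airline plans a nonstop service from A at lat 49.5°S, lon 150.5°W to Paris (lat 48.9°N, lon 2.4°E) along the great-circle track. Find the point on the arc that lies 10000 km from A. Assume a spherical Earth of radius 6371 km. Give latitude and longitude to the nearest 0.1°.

≈ lat 5.4°N, lon 67.0°W

Convert each endpoint to a unit vector on the sphere (x = cos φ cos λ, y = cos φ sin λ, z = sin φ).
The central angle between the endpoints is δ = arccos(p₁·p₂) ≈ 2.834 rad (162.4°). The total great-circle distance is δ·R ≈ 2.834 × 6371 ≈ 18056 km, so the target fraction is f = 10000/18056 ≈ 0.554.
Interpolate at f ≈ 0.554 with slerp weights a = sin((1−f)δ)/sin δ ≈ 3.149, b = sin(fδ)/sin δ ≈ 3.303.
p = a·p₁ + b·p₂ ≈ (0.389, -0.916, 0.094); φ = arcsin(p_z) ≈ 5.41°, λ = atan2(p_y, p_x) ≈ -66.98°.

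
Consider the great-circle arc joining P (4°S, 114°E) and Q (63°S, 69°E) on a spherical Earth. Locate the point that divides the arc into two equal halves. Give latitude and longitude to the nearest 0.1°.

≈ (35.3°S, 100.3°E)

Convert each endpoint to a unit vector on the sphere (x = cos φ cos λ, y = cos φ sin λ, z = sin φ).
The central angle between the endpoints is δ = arccos(p₁·p₂) ≈ 1.178 rad (67.5°).
Interpolate at f = 1/2 with slerp weights a = sin((1−f)δ)/sin δ ≈ 0.601, b = sin(fδ)/sin δ ≈ 0.601.
p = a·p₁ + b·p₂ ≈ (-0.146, 0.803, -0.578); φ = arcsin(p_z) ≈ -35.30°, λ = atan2(p_y, p_x) ≈ 100.32°.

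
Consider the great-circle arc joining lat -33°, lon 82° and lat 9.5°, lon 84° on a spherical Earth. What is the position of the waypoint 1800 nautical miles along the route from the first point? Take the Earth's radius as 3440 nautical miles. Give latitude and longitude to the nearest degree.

≈ lat -3°, lon 83°

Write both endpoints as unit vectors p₁, p₂ with components (cos φ cos λ, cos φ sin λ, sin φ).
The central angle between the endpoints is δ = arccos(p₁·p₂) ≈ 0.743 rad (42.5°). The total great-circle distance is δ·R ≈ 0.743 × 3440 ≈ 2554 nmi, so the target fraction is f = 1800/2554 ≈ 0.705.
Interpolate at f ≈ 0.705 with slerp weights a = sin((1−f)δ)/sin δ ≈ 0.322, b = sin(fδ)/sin δ ≈ 0.739.
p = a·p₁ + b·p₂ ≈ (0.114, 0.992, -0.053); φ = arcsin(p_z) ≈ -3.05°, λ = atan2(p_y, p_x) ≈ 83.46°.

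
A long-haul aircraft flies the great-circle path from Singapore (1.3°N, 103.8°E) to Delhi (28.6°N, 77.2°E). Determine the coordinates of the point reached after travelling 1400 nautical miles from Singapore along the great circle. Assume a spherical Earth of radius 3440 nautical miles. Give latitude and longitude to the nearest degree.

≈ 19°N, 88°E

Convert each endpoint to a unit vector on the sphere (x = cos φ cos λ, y = cos φ sin λ, z = sin φ).
The central angle between the endpoints is δ = arccos(p₁·p₂) ≈ 0.651 rad (37.3°). The total great-circle distance is δ·R ≈ 0.651 × 3440 ≈ 2238 nmi, so the target fraction is f = 1400/2238 ≈ 0.626.
Interpolate at f ≈ 0.626 with slerp weights a = sin((1−f)δ)/sin δ ≈ 0.398, b = sin(fδ)/sin δ ≈ 0.654.
p = a·p₁ + b·p₂ ≈ (0.032, 0.946, 0.322); φ = arcsin(p_z) ≈ 18.78°, λ = atan2(p_y, p_x) ≈ 88.05°.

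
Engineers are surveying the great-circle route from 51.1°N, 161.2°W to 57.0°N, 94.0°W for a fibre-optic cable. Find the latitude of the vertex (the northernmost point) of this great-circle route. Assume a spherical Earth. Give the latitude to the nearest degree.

≈ 59°N

The great circle lies in the plane with unit normal n̂ = (p₁ × p₂)/|p₁ × p₂|.
Here n̂_z ≈ +0.509; the vertex latitude is φ_max = arccos|n̂_z| ≈ 59.4°.
Check via Clairaut: cos φ_max = |cos φ₁| · sin C = cos(51.1°)·sin(54.2°) ≈ 0.509, again giving ≈ 59.4°.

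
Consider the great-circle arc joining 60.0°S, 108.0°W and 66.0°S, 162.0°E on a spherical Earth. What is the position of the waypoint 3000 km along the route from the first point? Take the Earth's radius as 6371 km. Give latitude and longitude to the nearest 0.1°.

≈ 70.3°S, 171.2°W

Convert each endpoint to a unit vector on the sphere (x = cos φ cos λ, y = cos φ sin λ, z = sin φ).
The central angle between the endpoints is δ = arccos(p₁·p₂) ≈ 0.658 rad (37.7°). The total great-circle distance is δ·R ≈ 0.658 × 6371 ≈ 4193 km, so the target fraction is f = 3000/4193 ≈ 0.716.
Interpolate at f ≈ 0.716 with slerp weights a = sin((1−f)δ)/sin δ ≈ 0.304, b = sin(fδ)/sin δ ≈ 0.742.
p = a·p₁ + b·p₂ ≈ (-0.334, -0.051, -0.941); φ = arcsin(p_z) ≈ -70.25°, λ = atan2(p_y, p_x) ≈ -171.24°.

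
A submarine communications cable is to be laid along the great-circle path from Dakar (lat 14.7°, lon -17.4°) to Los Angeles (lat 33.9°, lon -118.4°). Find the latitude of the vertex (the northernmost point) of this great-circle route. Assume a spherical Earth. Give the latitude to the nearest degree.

≈ 38°

The great circle lies in the plane with unit normal n̂ = (p₁ × p₂)/|p₁ × p₂|.
Here n̂_z ≈ -0.788; the vertex latitude is φ_max = arccos|n̂_z| ≈ 38.0°.
Check via Clairaut: cos φ_max = |cos φ₁| · sin C = cos(14.7°)·sin(54.6°) ≈ 0.788, again giving ≈ 38.0°.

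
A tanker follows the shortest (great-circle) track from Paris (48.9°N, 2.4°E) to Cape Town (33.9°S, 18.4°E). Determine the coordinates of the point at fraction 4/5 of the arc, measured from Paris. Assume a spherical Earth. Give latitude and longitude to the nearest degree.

≈ 17°S, 15°E

Write both endpoints as unit vectors p₁, p₂ with components (cos φ cos λ, cos φ sin λ, sin φ).
The central angle between the endpoints is δ = arccos(p₁·p₂) ≈ 1.466 rad (84.0°).
Interpolate at f = 4/5 with slerp weights a = sin((1−f)δ)/sin δ ≈ 0.291, b = sin(fδ)/sin δ ≈ 0.927.
p = a·p₁ + b·p₂ ≈ (0.921, 0.251, -0.298); φ = arcsin(p_z) ≈ -17.34°, λ = atan2(p_y, p_x) ≈ 15.24°.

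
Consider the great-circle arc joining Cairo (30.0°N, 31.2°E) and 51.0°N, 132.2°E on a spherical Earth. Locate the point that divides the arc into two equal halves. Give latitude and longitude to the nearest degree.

Write both endpoints as unit vectors p₁, p₂ with components (cos φ cos λ, cos φ sin λ, sin φ).
The central angle between the endpoints is δ = arccos(p₁·p₂) ≈ 1.282 rad (73.5°).
Interpolate at f = 1/2 with slerp weights a = sin((1−f)δ)/sin δ ≈ 0.624, b = sin(fδ)/sin δ ≈ 0.624.
p = a·p₁ + b·p₂ ≈ (0.198, 0.571, 0.797); φ = arcsin(p_z) ≈ 52.82°, λ = atan2(p_y, p_x) ≈ 70.83°.

≈ 53°N, 71°E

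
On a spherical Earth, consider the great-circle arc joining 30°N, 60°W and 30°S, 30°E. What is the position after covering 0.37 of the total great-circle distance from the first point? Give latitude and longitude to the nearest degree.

Convert each endpoint to a unit vector on the sphere (x = cos φ cos λ, y = cos φ sin λ, z = sin φ).
The central angle between the endpoints is δ = arccos(p₁·p₂) ≈ 1.823 rad (104.5°).
Interpolate at f = 0.37 with slerp weights a = sin((1−f)δ)/sin δ ≈ 0.942, b = sin(fδ)/sin δ ≈ 0.645.
p = a·p₁ + b·p₂ ≈ (0.892, -0.427, 0.149); φ = arcsin(p_z) ≈ 8.54°, λ = atan2(p_y, p_x) ≈ -25.60°.

≈ 9°N, 26°W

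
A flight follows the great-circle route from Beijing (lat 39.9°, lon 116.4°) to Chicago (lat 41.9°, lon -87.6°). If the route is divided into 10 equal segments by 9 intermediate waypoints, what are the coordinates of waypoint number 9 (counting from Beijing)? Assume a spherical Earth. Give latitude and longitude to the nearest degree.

≈ lat 51°, lon -92°

Write both endpoints as unit vectors p₁, p₂ with components (cos φ cos λ, cos φ sin λ, sin φ).
The central angle between the endpoints is δ = arccos(p₁·p₂) ≈ 1.664 rad (95.4°).
Interpolate at f = 9/10 with slerp weights a = sin((1−f)δ)/sin δ ≈ 0.166, b = sin(fδ)/sin δ ≈ 1.002.
p = a·p₁ + b·p₂ ≈ (-0.026, -0.631, 0.776); φ = arcsin(p_z) ≈ 50.87°, λ = atan2(p_y, p_x) ≈ -92.32°.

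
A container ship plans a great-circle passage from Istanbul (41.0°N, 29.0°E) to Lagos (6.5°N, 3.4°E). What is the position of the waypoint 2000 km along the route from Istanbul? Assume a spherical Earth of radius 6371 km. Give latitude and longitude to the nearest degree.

≈ 27°N, 16°E

The haversine formula gives a central angle δ ≈ 0.722 rad (41.4°) between the endpoints. The total great-circle distance is δ·R ≈ 0.722 × 6371 ≈ 4600 km, so the target fraction is f = 2000/4600 ≈ 0.435.
Interpolate at f ≈ 0.435 with slerp weights a = sin((1−f)δ)/sin δ ≈ 0.600, b = sin(fδ)/sin δ ≈ 0.467.
p = a·p₁ + b·p₂ ≈ (0.860, 0.247, 0.447); φ = arcsin(p_z) ≈ 26.54°, λ = atan2(p_y, p_x) ≈ 16.04°.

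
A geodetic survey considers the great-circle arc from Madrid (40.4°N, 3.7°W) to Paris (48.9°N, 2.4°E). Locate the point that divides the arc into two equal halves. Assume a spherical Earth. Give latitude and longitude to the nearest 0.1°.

≈ 44.7°N, 0.9°W

Write both endpoints as unit vectors p₁, p₂ with components (cos φ cos λ, cos φ sin λ, sin φ).
The central angle between the endpoints is δ = arccos(p₁·p₂) ≈ 0.166 rad (9.5°).
Interpolate at f = 1/2 with slerp weights a = sin((1−f)δ)/sin δ ≈ 0.502, b = sin(fδ)/sin δ ≈ 0.502.
p = a·p₁ + b·p₂ ≈ (0.711, -0.011, 0.703); φ = arcsin(p_z) ≈ 44.69°, λ = atan2(p_y, p_x) ≈ -0.87°.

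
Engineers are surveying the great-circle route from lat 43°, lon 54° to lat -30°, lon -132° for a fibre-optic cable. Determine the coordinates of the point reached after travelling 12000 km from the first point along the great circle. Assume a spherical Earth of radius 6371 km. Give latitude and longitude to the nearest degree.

The haversine formula gives a central angle δ ≈ 2.900 rad (166.1°) between the endpoints. The total great-circle distance is δ·R ≈ 2.900 × 6371 ≈ 18474 km, so the target fraction is f = 12000/18474 ≈ 0.650.
Interpolate at f ≈ 0.650 with slerp weights a = sin((1−f)δ)/sin δ ≈ 3.550, b = sin(fδ)/sin δ ≈ 3.973.
p = a·p₁ + b·p₂ ≈ (-0.776, -0.457, 0.434); φ = arcsin(p_z) ≈ 25.75°, λ = atan2(p_y, p_x) ≈ -149.54°.

≈ lat 26°, lon -150°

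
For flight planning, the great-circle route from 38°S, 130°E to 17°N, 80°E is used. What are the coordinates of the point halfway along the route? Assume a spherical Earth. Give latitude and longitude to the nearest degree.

≈ 12°S, 102°E

Convert each endpoint to a unit vector on the sphere (x = cos φ cos λ, y = cos φ sin λ, z = sin φ).
The central angle between the endpoints is δ = arccos(p₁·p₂) ≈ 1.261 rad (72.3°).
Interpolate at f = 1/2 with slerp weights a = sin((1−f)δ)/sin δ ≈ 0.619, b = sin(fδ)/sin δ ≈ 0.619.
p = a·p₁ + b·p₂ ≈ (-0.211, 0.957, -0.200); φ = arcsin(p_z) ≈ -11.55°, λ = atan2(p_y, p_x) ≈ 102.42°.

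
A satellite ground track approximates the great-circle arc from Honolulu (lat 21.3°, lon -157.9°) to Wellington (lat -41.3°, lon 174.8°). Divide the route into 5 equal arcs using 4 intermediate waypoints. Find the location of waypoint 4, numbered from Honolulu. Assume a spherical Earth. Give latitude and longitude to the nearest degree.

Write both endpoints as unit vectors p₁, p₂ with components (cos φ cos λ, cos φ sin λ, sin φ).
The central angle between the endpoints is δ = arccos(p₁·p₂) ≈ 1.179 rad (67.5°).
Interpolate at f = 4/5 with slerp weights a = sin((1−f)δ)/sin δ ≈ 0.253, b = sin(fδ)/sin δ ≈ 0.876.
p = a·p₁ + b·p₂ ≈ (-0.873, -0.029, -0.486); φ = arcsin(p_z) ≈ -29.09°, λ = atan2(p_y, p_x) ≈ -178.10°.

≈ lat -29°, lon -178°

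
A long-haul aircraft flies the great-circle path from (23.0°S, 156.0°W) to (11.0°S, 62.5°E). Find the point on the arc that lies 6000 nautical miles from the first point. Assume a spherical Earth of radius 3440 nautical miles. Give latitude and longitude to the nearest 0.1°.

≈ (29.3°S, 87.0°E)

Convert each endpoint to a unit vector on the sphere (x = cos φ cos λ, y = cos φ sin λ, z = sin φ).
The central angle between the endpoints is δ = arccos(p₁·p₂) ≈ 2.256 rad (129.2°). The total great-circle distance is δ·R ≈ 2.256 × 3440 ≈ 7760 nmi, so the target fraction is f = 6000/7760 ≈ 0.773.
Interpolate at f ≈ 0.773 with slerp weights a = sin((1−f)δ)/sin δ ≈ 0.632, b = sin(fδ)/sin δ ≈ 1.272.
p = a·p₁ + b·p₂ ≈ (0.045, 0.871, -0.490); φ = arcsin(p_z) ≈ -29.32°, λ = atan2(p_y, p_x) ≈ 87.04°.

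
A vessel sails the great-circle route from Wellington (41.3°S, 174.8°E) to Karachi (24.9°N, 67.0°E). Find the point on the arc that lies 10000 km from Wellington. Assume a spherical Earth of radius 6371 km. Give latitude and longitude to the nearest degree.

Convert each endpoint to a unit vector on the sphere (x = cos φ cos λ, y = cos φ sin λ, z = sin φ).
The central angle between the endpoints is δ = arccos(p₁·p₂) ≈ 2.079 rad (119.1°). The total great-circle distance is δ·R ≈ 2.079 × 6371 ≈ 13242 km, so the target fraction is f = 10000/13242 ≈ 0.755.
Interpolate at f ≈ 0.755 with slerp weights a = sin((1−f)δ)/sin δ ≈ 0.558, b = sin(fδ)/sin δ ≈ 1.144.
p = a·p₁ + b·p₂ ≈ (-0.012, 0.993, 0.114); φ = arcsin(p_z) ≈ 6.54°, λ = atan2(p_y, p_x) ≈ 90.67°.

≈ 7°N, 91°E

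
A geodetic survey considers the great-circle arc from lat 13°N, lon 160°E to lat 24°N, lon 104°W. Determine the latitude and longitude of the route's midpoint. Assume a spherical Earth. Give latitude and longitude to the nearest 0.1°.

Convert each endpoint to a unit vector on the sphere (x = cos φ cos λ, y = cos φ sin λ, z = sin φ).
The central angle between the endpoints is δ = arccos(p₁·p₂) ≈ 1.572 rad (90.1°).
Interpolate at f = 1/2 with slerp weights a = sin((1−f)δ)/sin δ ≈ 0.708, b = sin(fδ)/sin δ ≈ 0.708.
p = a·p₁ + b·p₂ ≈ (-0.804, -0.391, 0.447); φ = arcsin(p_z) ≈ 26.55°, λ = atan2(p_y, p_x) ≈ -154.05°.

≈ lat 26.6°N, lon 154.0°W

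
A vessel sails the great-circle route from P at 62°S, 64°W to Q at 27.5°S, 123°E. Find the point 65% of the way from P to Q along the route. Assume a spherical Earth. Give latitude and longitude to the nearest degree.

Convert each endpoint to a unit vector on the sphere (x = cos φ cos λ, y = cos φ sin λ, z = sin φ).
The central angle between the endpoints is δ = arccos(p₁·p₂) ≈ 1.576 rad (90.3°).
Interpolate at f = 0.65 with slerp weights a = sin((1−f)δ)/sin δ ≈ 0.524, b = sin(fδ)/sin δ ≈ 0.855.
p = a·p₁ + b·p₂ ≈ (-0.305, 0.415, -0.857); φ = arcsin(p_z) ≈ -59.03°, λ = atan2(p_y, p_x) ≈ 126.34°.

≈ 59°S, 126°E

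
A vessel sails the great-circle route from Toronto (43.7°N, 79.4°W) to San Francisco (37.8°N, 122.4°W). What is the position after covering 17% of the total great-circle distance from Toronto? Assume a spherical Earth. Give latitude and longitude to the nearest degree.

≈ 44°N, 87°W

Write both endpoints as unit vectors p₁, p₂ with components (cos φ cos λ, cos φ sin λ, sin φ).
The central angle between the endpoints is δ = arccos(p₁·p₂) ≈ 0.571 rad (32.7°).
Interpolate at f = 0.17 with slerp weights a = sin((1−f)δ)/sin δ ≈ 0.844, b = sin(fδ)/sin δ ≈ 0.179.
p = a·p₁ + b·p₂ ≈ (0.036, -0.720, 0.693); φ = arcsin(p_z) ≈ 43.89°, λ = atan2(p_y, p_x) ≈ -87.11°.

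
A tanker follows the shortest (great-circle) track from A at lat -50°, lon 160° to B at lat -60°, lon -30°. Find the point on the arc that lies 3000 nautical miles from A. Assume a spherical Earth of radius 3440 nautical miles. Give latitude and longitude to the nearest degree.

Write both endpoints as unit vectors p₁, p₂ with components (cos φ cos λ, cos φ sin λ, sin φ).
The central angle between the endpoints is δ = arccos(p₁·p₂) ≈ 1.217 rad (69.7°). The total great-circle distance is δ·R ≈ 1.217 × 3440 ≈ 4185 nmi, so the target fraction is f = 3000/4185 ≈ 0.717.
Interpolate at f ≈ 0.717 with slerp weights a = sin((1−f)δ)/sin δ ≈ 0.360, b = sin(fδ)/sin δ ≈ 0.816.
p = a·p₁ + b·p₂ ≈ (0.136, -0.125, -0.983); φ = arcsin(p_z) ≈ -79.36°, λ = atan2(p_y, p_x) ≈ -42.57°.

≈ lat -79°, lon -43°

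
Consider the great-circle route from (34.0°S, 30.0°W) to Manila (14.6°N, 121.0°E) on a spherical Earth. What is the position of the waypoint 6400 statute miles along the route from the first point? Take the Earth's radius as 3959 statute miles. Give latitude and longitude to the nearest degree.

≈ (22°S, 80°E)

The haversine formula gives a central angle δ ≈ 2.573 rad (147.4°) between the endpoints. The total great-circle distance is δ·R ≈ 2.573 × 3959 ≈ 10186 mi, so the target fraction is f = 6400/10186 ≈ 0.628.
Interpolate at f ≈ 0.628 with slerp weights a = sin((1−f)δ)/sin δ ≈ 1.517, b = sin(fδ)/sin δ ≈ 1.855.
p = a·p₁ + b·p₂ ≈ (0.165, 0.910, -0.381); φ = arcsin(p_z) ≈ -22.39°, λ = atan2(p_y, p_x) ≈ 79.73°.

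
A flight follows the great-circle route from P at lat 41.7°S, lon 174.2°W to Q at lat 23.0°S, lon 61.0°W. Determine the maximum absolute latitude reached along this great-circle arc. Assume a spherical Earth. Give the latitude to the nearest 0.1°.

≈ 50.8°S

The great circle lies in the plane with unit normal n̂ = (p₁ × p₂)/|p₁ × p₂|.
Here n̂_z ≈ +0.632; the vertex latitude is φ_max = arccos|n̂_z| ≈ 50.8°.
Check via Clairaut: cos φ_max = |cos φ₁| · sin C = cos(41.7°)·sin(122.2°) ≈ 0.632, again giving ≈ 50.8°.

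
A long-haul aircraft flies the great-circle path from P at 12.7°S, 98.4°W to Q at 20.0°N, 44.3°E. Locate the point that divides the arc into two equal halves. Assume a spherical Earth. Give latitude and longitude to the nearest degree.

≈ 11°N, 30°W

From cos δ = sin φ₁ sin φ₂ + cos φ₁ cos φ₂ cos Δλ, the central angle is δ ≈ 2.505 rad (143.6°).
Interpolate at f = 1/2 with slerp weights a = sin((1−f)δ)/sin δ ≈ 1.599, b = sin(fδ)/sin δ ≈ 1.599.
p = a·p₁ + b·p₂ ≈ (0.847, -0.494, 0.195); φ = arcsin(p_z) ≈ 11.26°, λ = atan2(p_y, p_x) ≈ -30.22°.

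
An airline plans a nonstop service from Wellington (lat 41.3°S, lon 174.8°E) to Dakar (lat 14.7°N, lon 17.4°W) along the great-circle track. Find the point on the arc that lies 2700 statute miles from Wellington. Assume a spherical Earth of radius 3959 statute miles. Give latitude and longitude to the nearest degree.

≈ lat 70°S, lon 133°W

Write both endpoints as unit vectors p₁, p₂ with components (cos φ cos λ, cos φ sin λ, sin φ).
The central angle between the endpoints is δ = arccos(p₁·p₂) ≈ 2.642 rad (151.4°). The total great-circle distance is δ·R ≈ 2.642 × 3959 ≈ 10459 mi, so the target fraction is f = 2700/10459 ≈ 0.258.
Interpolate at f ≈ 0.258 with slerp weights a = sin((1−f)δ)/sin δ ≈ 1.931, b = sin(fδ)/sin δ ≈ 1.316.
p = a·p₁ + b·p₂ ≈ (-0.230, -0.249, -0.941); φ = arcsin(p_z) ≈ -70.16°, λ = atan2(p_y, p_x) ≈ -132.78°.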